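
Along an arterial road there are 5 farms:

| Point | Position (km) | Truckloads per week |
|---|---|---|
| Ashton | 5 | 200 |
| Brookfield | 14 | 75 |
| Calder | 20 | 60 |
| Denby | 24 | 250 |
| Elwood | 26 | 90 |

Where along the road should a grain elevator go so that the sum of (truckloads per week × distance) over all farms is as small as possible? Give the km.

x = 24

For a sum of weighted absolute distances on a line, the optimum is the weighted median (not the mean). Total weight W = 675; half-weight = 337.5.
Sort by position and accumulate weight:
  km 5 (Ashton, w=200) → cum 200
  km 14 (Brookfield, w=75) → cum 275
  km 20 (Calder, w=60) → cum 335
  km 24 (Denby, w=250) → cum 585  ≥ 337.5 → median here
  km 26 (Elwood, w=90) → cum 675
Optimal location: km 24.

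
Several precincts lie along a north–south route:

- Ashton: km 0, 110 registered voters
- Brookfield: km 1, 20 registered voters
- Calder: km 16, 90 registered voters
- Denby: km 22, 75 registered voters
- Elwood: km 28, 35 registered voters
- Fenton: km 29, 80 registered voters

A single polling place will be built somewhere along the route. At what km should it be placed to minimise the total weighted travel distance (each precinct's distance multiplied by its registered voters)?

x = 16

For a sum of weighted absolute distances on a line, the optimum is the weighted median (not the mean). Total weight W = 410; half-weight = 205.
Sort by position and accumulate weight:
  km 0 (Ashton, w=110) → cum 110
  km 1 (Brookfield, w=20) → cum 130
  km 16 (Calder, w=90) → cum 220  ≥ 205 → median here
  km 22 (Denby, w=75) → cum 295
  km 28 (Elwood, w=35) → cum 330
  km 29 (Fenton, w=80) → cum 410
Optimal location: km 16.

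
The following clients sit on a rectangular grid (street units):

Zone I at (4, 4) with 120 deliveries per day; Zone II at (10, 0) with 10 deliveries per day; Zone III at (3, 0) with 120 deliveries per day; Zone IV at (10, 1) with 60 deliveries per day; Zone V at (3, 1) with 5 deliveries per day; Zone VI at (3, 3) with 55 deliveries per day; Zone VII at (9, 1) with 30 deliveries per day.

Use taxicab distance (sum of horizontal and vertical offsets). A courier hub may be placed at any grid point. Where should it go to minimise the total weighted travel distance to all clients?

Manhattan distance separates: Σwᵢ(|x−xᵢ|+|y−yᵢ|) = Σwᵢ|x−xᵢ| + Σwᵢ|y−yᵢ|, so x and y are optimised independently as 1-D weighted medians.
Total weight W = 400; half = 200.
x-coordinate, sorted with cumulative weight:
  x=3 (Zone III, w=120) cum 120
  x=3 (Zone V, w=5) cum 125
  x=3 (Zone VI, w=55) cum 180
  x=4 (Zone I, w=120) cum 300  ← median
  x=9 (Zone VII, w=30) cum 330
  x=10 (Zone II, w=10) cum 340
  x=10 (Zone IV, w=60) cum 400
⇒ x* = 4
y-coordinate, sorted with cumulative weight:
  y=0 (Zone II, w=10) cum 10
  y=0 (Zone III, w=120) cum 130
  y=1 (Zone IV, w=60) cum 190
  y=1 (Zone V, w=5) cum 195
  y=1 (Zone VII, w=30) cum 225  ← median
  y=3 (Zone VI, w=55) cum 280
  y=4 (Zone I, w=120) cum 400
⇒ y* = 1

(4, 1)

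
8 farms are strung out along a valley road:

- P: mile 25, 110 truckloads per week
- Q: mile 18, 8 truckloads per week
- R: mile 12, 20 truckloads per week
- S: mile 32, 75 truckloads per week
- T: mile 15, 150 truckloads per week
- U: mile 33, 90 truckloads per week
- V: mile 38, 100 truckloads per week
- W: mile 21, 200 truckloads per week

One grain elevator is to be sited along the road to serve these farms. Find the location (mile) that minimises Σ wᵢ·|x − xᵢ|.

For a sum of weighted absolute distances on a line, the optimum is the weighted median (not the mean). Total weight W = 753; half-weight = 376.5.
Sort by position and accumulate weight:
  mile 12 (R, w=20) → cum 20
  mile 15 (T, w=150) → cum 170
  mile 18 (Q, w=8) → cum 178
  mile 21 (W, w=200) → cum 378  ≥ 376.5 → median here
  mile 25 (P, w=110) → cum 488
  mile 32 (S, w=75) → cum 563
  mile 33 (U, w=90) → cum 653
  mile 38 (V, w=100) → cum 753
Optimal location: mile 21.

x = 21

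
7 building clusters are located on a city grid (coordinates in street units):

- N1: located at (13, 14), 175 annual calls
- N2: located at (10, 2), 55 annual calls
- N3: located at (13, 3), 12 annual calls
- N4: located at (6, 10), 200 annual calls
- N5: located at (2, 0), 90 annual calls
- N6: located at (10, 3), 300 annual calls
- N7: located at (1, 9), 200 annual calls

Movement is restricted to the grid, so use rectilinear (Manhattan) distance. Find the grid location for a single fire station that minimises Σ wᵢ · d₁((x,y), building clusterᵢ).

(10, 9)

Manhattan distance separates: Σwᵢ(|x−xᵢ|+|y−yᵢ|) = Σwᵢ|x−xᵢ| + Σwᵢ|y−yᵢ|, so x and y are optimised independently as 1-D weighted medians.
Total weight W = 1032; half = 516.
x-coordinate, sorted with cumulative weight:
  x=1 (N7, w=200) cum 200
  x=2 (N5, w=90) cum 290
  x=6 (N4, w=200) cum 490
  x=10 (N2, w=55) cum 545  ← median
  x=10 (N6, w=300) cum 845
  x=13 (N1, w=175) cum 1020
  x=13 (N3, w=12) cum 1032
⇒ x* = 10
y-coordinate, sorted with cumulative weight:
  y=0 (N5, w=90) cum 90
  y=2 (N2, w=55) cum 145
  y=3 (N3, w=12) cum 157
  y=3 (N6, w=300) cum 457
  y=9 (N7, w=200) cum 657  ← median
  y=10 (N4, w=200) cum 857
  y=14 (N1, w=175) cum 1032
⇒ y* = 9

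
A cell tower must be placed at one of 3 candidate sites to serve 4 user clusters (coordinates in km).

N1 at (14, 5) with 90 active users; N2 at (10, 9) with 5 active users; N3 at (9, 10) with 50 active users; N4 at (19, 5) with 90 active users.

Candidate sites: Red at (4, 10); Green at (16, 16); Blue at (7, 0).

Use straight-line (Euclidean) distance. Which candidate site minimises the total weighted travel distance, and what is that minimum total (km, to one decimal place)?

Total weighted distance at each candidate:
  Red (4, 10): total = 2709.7
  Green (16, 16): total = 2539.5
  Blue (7, 0): total = 2501.5
Minimum is at Blue with total 2501.5 km.

Blue, total 2501.5 km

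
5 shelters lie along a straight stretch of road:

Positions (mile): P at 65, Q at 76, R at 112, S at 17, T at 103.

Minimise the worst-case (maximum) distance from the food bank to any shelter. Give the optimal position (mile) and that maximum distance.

The 1-center on a line is the midpoint of the two extreme points: leftmost at 17, rightmost at 112.
Optimal location = (17 + 112)/2 = 64.5; maximum distance = (112 − 17)/2 = 47.5.

location 64.5, max distance 47.5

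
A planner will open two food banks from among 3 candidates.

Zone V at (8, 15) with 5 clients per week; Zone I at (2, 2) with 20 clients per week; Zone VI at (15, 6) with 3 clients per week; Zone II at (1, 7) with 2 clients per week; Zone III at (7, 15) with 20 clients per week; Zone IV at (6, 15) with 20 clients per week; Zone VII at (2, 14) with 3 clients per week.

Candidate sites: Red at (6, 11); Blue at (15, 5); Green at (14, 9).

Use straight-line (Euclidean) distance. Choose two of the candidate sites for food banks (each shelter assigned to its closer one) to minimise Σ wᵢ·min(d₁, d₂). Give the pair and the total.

Evaluate every pair (each demand assigned to the nearer of the two):
  {Red, Blue}: total = 412.6
  {Red, Green}: total = 419.1
  {Blue, Green}: total = 762.0
Best pair: {Red, Blue} with total 412.6.

{Red, Blue}, total 412.6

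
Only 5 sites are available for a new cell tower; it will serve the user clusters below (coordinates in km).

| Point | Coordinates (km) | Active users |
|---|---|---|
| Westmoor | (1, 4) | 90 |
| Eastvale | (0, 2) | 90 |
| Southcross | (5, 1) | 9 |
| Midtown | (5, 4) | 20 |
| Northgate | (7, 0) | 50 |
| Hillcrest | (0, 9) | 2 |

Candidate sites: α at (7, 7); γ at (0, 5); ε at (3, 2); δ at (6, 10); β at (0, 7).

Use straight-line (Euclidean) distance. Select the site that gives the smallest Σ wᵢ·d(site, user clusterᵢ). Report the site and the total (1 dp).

Total weighted distance at each candidate:
  α (7, 7): total = 1871.5
  γ (0, 5): total = 995.0
  ε (3, 2): total = 840.1
  δ (6, 10): total = 2320.7
  β (0, 7): total = 1420.5
Minimum is at ε with total 840.1 km.

ε, total 840.1 km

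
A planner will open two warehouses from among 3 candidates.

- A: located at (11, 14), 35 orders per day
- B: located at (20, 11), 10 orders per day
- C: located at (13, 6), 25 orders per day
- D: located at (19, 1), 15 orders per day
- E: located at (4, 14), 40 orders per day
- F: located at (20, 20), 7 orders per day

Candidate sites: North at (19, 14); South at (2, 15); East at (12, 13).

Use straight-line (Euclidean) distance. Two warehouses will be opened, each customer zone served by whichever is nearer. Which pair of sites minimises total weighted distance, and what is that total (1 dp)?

Evaluate every pair (each demand assigned to the nearer of the two):
  {South, East}: total = 681.0
  {North, East}: total = 818.0
  {North, South}: total = 888.6
Best pair: {South, East} with total 681.0.

{South, East}, total 681.0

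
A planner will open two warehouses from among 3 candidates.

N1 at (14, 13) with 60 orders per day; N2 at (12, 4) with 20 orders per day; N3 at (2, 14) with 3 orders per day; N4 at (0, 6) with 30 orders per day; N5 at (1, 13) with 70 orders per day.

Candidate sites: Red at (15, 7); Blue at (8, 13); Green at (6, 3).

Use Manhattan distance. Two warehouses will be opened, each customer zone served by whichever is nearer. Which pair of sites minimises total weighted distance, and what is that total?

Evaluate every pair (each demand assigned to the nearer of the two):
  {Blue, Green}: total = 1281
  {Red, Blue}: total = 1441
  {Red, Green}: total = 1905
Best pair: {Blue, Green} with total 1281.

{Blue, Green}, total 1281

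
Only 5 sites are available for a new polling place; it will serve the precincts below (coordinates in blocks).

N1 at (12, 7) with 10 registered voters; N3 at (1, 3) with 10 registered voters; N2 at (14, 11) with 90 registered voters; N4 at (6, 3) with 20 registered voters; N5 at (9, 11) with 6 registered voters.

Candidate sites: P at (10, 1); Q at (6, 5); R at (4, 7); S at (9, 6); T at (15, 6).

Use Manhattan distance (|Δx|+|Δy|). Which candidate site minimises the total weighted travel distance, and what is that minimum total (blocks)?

T, total 1056 blocks

Total weighted distance at each candidate:
  P (10, 1): total = 1636
  Q (6, 5): total = 1504
  R (4, 7): total = 1584
  S (9, 6): total = 1200
  T (15, 6): total = 1056
Minimum is at T with total 1056 blocks.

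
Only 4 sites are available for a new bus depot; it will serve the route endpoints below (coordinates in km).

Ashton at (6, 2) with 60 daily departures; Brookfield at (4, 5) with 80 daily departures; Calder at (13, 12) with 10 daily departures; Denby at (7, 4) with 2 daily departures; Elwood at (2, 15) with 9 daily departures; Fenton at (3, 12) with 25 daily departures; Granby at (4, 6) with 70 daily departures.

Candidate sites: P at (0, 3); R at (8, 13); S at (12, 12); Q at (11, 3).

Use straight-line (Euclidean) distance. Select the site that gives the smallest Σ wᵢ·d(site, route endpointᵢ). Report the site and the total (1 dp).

Total weighted distance at each candidate:
  P (0, 3): total = 1591.7
  R (8, 13): total = 2204.2
  S (12, 12): total = 2598.0
  Q (11, 3): total = 1957.9
Minimum is at P with total 1591.7 km.

P, total 1591.7 km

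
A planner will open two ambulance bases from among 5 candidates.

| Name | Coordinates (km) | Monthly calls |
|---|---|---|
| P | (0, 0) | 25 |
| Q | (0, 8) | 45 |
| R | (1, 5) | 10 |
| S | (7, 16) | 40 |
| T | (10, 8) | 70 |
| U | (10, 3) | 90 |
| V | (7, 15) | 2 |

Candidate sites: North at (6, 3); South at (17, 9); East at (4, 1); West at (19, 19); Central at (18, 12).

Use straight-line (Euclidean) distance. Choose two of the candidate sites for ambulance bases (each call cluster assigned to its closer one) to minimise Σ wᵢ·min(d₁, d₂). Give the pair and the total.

{North, East}, total 1858.4

Evaluate every pair (each demand assigned to the nearer of the two):
  {North, East}: total = 1858.4
  {North, Central}: total = 1872.2
  {North, South}: total = 1892.8
  {North, West}: total = 1900.1
  {South, East}: total = 2091.6
  {East, Central}: total = 2202.2
  {East, West}: total = 2250.5
  {South, Central}: total = 3227.9
  {South, West}: total = 3248.5
  {West, Central}: total = 3755.3
Best pair: {North, East} with total 1858.4.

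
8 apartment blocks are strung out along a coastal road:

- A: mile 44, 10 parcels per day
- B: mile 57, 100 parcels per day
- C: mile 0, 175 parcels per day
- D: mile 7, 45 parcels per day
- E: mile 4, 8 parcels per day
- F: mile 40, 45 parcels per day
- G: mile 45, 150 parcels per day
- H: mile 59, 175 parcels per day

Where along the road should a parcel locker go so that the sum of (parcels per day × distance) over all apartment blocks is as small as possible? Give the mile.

x = 45

For a sum of weighted absolute distances on a line, the optimum is the weighted median (not the mean). Total weight W = 708; half-weight = 354.
Sort by position and accumulate weight:
  mile 0 (C, w=175) → cum 175
  mile 4 (E, w=8) → cum 183
  mile 7 (D, w=45) → cum 228
  mile 40 (F, w=45) → cum 273
  mile 44 (A, w=10) → cum 283
  mile 45 (G, w=150) → cum 433  ≥ 354 → median here
  mile 57 (B, w=100) → cum 533
  mile 59 (H, w=175) → cum 708
Optimal location: mile 45.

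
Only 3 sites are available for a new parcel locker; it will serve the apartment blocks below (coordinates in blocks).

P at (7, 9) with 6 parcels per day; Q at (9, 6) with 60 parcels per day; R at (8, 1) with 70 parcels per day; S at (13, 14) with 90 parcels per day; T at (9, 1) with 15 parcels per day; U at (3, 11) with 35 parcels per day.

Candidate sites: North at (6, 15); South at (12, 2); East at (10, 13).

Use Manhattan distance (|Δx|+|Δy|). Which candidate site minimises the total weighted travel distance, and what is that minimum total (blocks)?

Total weighted distance at each candidate:
  North (6, 15): total = 3102
  South (12, 2): total = 2702
  East (10, 13): total = 2372
Minimum is at East with total 2372 blocks.

East, total 2372 blocks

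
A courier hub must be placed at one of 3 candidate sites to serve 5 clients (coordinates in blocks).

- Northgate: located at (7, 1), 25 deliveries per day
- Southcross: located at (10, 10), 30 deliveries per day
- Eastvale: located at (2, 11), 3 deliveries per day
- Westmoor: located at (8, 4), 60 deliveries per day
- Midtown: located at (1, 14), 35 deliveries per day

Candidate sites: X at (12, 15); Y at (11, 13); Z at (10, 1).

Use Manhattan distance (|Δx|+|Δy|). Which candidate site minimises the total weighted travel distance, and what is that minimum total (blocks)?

Z, total 1469 blocks

Total weighted distance at each candidate:
  X (12, 15): total = 2047
  Y (11, 13): total = 1658
  Z (10, 1): total = 1469
Minimum is at Z with total 1469 blocks.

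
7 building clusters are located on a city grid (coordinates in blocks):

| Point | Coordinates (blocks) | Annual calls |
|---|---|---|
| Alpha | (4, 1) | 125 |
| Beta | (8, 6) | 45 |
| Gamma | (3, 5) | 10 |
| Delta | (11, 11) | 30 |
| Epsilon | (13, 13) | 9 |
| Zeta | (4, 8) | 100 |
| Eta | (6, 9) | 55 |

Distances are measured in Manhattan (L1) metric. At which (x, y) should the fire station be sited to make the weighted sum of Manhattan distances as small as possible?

Manhattan distance separates: Σwᵢ(|x−xᵢ|+|y−yᵢ|) = Σwᵢ|x−xᵢ| + Σwᵢ|y−yᵢ|, so x and y are optimised independently as 1-D weighted medians.
Total weight W = 374; half = 187.
x-coordinate, sorted with cumulative weight:
  x=3 (Gamma, w=10) cum 10
  x=4 (Alpha, w=125) cum 135
  x=4 (Zeta, w=100) cum 235  ← median
  x=6 (Eta, w=55) cum 290
  x=8 (Beta, w=45) cum 335
  x=11 (Delta, w=30) cum 365
  x=13 (Epsilon, w=9) cum 374
⇒ x* = 4
y-coordinate, sorted with cumulative weight:
  y=1 (Alpha, w=125) cum 125
  y=5 (Gamma, w=10) cum 135
  y=6 (Beta, w=45) cum 180
  y=8 (Zeta, w=100) cum 280  ← median
  y=9 (Eta, w=55) cum 335
  y=11 (Delta, w=30) cum 365
  y=13 (Epsilon, w=9) cum 374
⇒ y* = 8

(4, 8)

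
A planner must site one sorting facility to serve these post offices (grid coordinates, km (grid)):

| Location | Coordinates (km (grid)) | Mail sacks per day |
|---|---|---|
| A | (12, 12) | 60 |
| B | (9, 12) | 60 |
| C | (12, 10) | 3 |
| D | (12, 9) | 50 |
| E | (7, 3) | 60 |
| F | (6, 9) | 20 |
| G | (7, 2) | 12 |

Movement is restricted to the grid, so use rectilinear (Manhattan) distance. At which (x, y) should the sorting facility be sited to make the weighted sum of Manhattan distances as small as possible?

(9, 9)

Manhattan distance separates: Σwᵢ(|x−xᵢ|+|y−yᵢ|) = Σwᵢ|x−xᵢ| + Σwᵢ|y−yᵢ|, so x and y are optimised independently as 1-D weighted medians.
Total weight W = 265; half = 132.5.
x-coordinate, sorted with cumulative weight:
  x=6 (F, w=20) cum 20
  x=7 (E, w=60) cum 80
  x=7 (G, w=12) cum 92
  x=9 (B, w=60) cum 152  ← median
  x=12 (A, w=60) cum 212
  x=12 (C, w=3) cum 215
  x=12 (D, w=50) cum 265
⇒ x* = 9
y-coordinate, sorted with cumulative weight:
  y=2 (G, w=12) cum 12
  y=3 (E, w=60) cum 72
  y=9 (D, w=50) cum 122
  y=9 (F, w=20) cum 142  ← median
  y=10 (C, w=3) cum 145
  y=12 (A, w=60) cum 205
  y=12 (B, w=60) cum 265
⇒ y* = 9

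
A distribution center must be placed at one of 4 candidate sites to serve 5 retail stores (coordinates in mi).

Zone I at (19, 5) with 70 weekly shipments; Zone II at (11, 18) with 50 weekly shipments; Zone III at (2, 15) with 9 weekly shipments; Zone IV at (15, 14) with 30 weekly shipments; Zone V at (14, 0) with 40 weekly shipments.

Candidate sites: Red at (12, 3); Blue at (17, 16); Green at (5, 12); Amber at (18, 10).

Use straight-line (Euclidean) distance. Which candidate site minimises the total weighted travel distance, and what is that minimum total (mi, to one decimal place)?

Total weighted distance at each candidate:
  Red (12, 3): total = 1888.1
  Blue (17, 16): total = 1970.2
  Green (5, 12): total = 2464.1
  Amber (18, 10): total = 1620.1
Minimum is at Amber with total 1620.1 mi.

Amber, total 1620.1 mi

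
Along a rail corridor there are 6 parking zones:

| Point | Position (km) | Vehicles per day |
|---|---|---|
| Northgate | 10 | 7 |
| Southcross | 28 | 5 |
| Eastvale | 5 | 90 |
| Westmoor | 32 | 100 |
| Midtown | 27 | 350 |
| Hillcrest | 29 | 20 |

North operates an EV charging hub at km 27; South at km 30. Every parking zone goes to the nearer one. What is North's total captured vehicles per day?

452

The indifferent point is the midpoint (27+30)/2 = 28.5; parking zones left of it (closer to North at 27) go to North, those right go to South.
  Eastvale at 5 (w=90) → North
  Northgate at 10 (w=7) → North
  Midtown at 27 (w=350) → North
  Southcross at 28 (w=5) → North
  Hillcrest at 29 (w=20) → South
  Westmoor at 32 (w=100) → South
North captures 452; South captures 120.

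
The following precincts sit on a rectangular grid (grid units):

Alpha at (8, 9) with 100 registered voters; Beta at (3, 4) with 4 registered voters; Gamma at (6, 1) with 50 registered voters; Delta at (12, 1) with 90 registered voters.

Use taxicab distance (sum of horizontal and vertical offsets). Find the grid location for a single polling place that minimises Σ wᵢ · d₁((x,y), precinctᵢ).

(8, 1)

Manhattan distance separates: Σwᵢ(|x−xᵢ|+|y−yᵢ|) = Σwᵢ|x−xᵢ| + Σwᵢ|y−yᵢ|, so x and y are optimised independently as 1-D weighted medians.
Total weight W = 244; half = 122.
x-coordinate, sorted with cumulative weight:
  x=3 (Beta, w=4) cum 4
  x=6 (Gamma, w=50) cum 54
  x=8 (Alpha, w=100) cum 154  ← median
  x=12 (Delta, w=90) cum 244
⇒ x* = 8
y-coordinate, sorted with cumulative weight:
  y=1 (Gamma, w=50) cum 50
  y=1 (Delta, w=90) cum 140  ← median
  y=4 (Beta, w=4) cum 144
  y=9 (Alpha, w=100) cum 244
⇒ y* = 1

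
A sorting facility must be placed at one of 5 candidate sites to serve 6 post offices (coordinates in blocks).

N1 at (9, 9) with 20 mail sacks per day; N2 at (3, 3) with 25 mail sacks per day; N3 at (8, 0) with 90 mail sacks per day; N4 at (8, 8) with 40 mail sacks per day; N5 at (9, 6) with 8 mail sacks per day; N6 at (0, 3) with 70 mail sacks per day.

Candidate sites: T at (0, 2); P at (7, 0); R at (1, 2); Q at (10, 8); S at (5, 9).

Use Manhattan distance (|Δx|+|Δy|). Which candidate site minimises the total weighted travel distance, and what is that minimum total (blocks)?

Total weighted distance at each candidate:
  T (0, 2): total = 2054
  P (7, 0): total = 1609
  R (1, 2): total = 1941
  Q (10, 8): total = 2394
  S (5, 9): total = 2346
Minimum is at P with total 1609 blocks.

P, total 1609 blocks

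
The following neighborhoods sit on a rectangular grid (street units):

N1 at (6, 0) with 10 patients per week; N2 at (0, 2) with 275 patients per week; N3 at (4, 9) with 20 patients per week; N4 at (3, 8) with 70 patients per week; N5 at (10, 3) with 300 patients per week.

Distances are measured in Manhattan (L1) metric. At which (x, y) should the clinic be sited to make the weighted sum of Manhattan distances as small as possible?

(3, 3)

Manhattan distance separates: Σwᵢ(|x−xᵢ|+|y−yᵢ|) = Σwᵢ|x−xᵢ| + Σwᵢ|y−yᵢ|, so x and y are optimised independently as 1-D weighted medians.
Total weight W = 675; half = 337.5.
x-coordinate, sorted with cumulative weight:
  x=0 (N2, w=275) cum 275
  x=3 (N4, w=70) cum 345  ← median
  x=4 (N3, w=20) cum 365
  x=6 (N1, w=10) cum 375
  x=10 (N5, w=300) cum 675
⇒ x* = 3
y-coordinate, sorted with cumulative weight:
  y=0 (N1, w=10) cum 10
  y=2 (N2, w=275) cum 285
  y=3 (N5, w=300) cum 585  ← median
  y=8 (N4, w=70) cum 655
  y=9 (N3, w=20) cum 675
⇒ y* = 3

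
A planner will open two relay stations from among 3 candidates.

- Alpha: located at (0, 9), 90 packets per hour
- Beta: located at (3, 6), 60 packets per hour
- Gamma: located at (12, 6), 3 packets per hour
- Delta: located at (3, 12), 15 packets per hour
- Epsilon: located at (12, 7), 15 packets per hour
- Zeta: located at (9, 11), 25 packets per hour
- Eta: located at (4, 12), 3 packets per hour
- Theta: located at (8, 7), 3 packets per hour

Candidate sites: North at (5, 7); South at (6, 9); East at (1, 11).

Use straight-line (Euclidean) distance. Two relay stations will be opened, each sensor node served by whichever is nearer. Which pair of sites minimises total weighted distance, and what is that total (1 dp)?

Evaluate every pair (each demand assigned to the nearer of the two):
  {North, East}: total = 655.1
  {South, East}: total = 712.4
  {North, South}: total = 906.9
Best pair: {North, East} with total 655.1.

{North, East}, total 655.1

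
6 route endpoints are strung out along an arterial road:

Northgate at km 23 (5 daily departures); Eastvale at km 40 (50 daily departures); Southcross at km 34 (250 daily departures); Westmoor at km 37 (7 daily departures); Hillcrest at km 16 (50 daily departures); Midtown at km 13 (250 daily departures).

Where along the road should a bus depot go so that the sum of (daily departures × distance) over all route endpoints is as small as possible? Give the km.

For a sum of weighted absolute distances on a line, the optimum is the weighted median (not the mean). Total weight W = 612; half-weight = 306.
Sort by position and accumulate weight:
  km 13 (Midtown, w=250) → cum 250
  km 16 (Hillcrest, w=50) → cum 300
  km 23 (Northgate, w=5) → cum 305
  km 34 (Southcross, w=250) → cum 555  ≥ 306 → median here
  km 37 (Westmoor, w=7) → cum 562
  km 40 (Eastvale, w=50) → cum 612
Optimal location: km 34.

x = 34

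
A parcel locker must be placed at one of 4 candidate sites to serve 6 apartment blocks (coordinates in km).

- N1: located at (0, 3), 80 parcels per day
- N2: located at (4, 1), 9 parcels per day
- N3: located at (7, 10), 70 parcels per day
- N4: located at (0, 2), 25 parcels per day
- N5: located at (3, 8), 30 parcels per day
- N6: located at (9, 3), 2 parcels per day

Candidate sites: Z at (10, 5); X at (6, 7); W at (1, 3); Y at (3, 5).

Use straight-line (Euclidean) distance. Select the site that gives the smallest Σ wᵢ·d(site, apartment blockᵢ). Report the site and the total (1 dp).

W, total 970.7 km

Total weighted distance at each candidate:
  Z (10, 5): total = 1782.9
  X (6, 7): total = 1155.3
  W (1, 3): total = 970.7
  Y (3, 5): total = 982.5
Minimum is at W with total 970.7 km.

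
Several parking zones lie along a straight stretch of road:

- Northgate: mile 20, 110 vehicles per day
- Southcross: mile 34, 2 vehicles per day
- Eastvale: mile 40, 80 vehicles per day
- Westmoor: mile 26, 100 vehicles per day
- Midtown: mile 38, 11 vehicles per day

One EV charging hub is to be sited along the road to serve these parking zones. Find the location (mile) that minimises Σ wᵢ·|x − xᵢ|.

x = 26

For a sum of weighted absolute distances on a line, the optimum is the weighted median (not the mean). Total weight W = 303; half-weight = 151.5.
Sort by position and accumulate weight:
  mile 20 (Northgate, w=110) → cum 110
  mile 26 (Westmoor, w=100) → cum 210  ≥ 151.5 → median here
  mile 34 (Southcross, w=2) → cum 212
  mile 38 (Midtown, w=11) → cum 223
  mile 40 (Eastvale, w=80) → cum 303
Optimal location: mile 26.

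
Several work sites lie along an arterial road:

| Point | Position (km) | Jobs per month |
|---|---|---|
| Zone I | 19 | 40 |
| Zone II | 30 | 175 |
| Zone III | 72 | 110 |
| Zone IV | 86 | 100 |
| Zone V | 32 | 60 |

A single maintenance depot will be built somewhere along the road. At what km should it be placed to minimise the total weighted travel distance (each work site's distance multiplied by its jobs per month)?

x = 32

For a sum of weighted absolute distances on a line, the optimum is the weighted median (not the mean). Total weight W = 485; half-weight = 242.5.
Sort by position and accumulate weight:
  km 19 (Zone I, w=40) → cum 40
  km 30 (Zone II, w=175) → cum 215
  km 32 (Zone V, w=60) → cum 275  ≥ 242.5 → median here
  km 72 (Zone III, w=110) → cum 385
  km 86 (Zone IV, w=100) → cum 485
Optimal location: km 32.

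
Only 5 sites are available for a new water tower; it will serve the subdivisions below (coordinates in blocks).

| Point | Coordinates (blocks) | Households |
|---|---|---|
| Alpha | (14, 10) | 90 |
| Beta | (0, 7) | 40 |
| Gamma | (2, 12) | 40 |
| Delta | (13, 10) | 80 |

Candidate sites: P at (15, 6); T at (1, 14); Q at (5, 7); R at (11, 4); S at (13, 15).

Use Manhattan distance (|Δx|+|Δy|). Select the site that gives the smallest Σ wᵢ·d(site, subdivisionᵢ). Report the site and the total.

P, total 2330 blocks

Total weighted distance at each candidate:
  P (15, 6): total = 2330
  T (1, 14): total = 3250
  Q (5, 7): total = 2480
  R (11, 4): total = 2690
  S (13, 15): total = 2340
Minimum is at P with total 2330 blocks.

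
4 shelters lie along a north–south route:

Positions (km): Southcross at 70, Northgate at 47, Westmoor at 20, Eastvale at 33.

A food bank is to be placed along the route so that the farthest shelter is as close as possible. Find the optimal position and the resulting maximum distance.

The 1-center on a line is the midpoint of the two extreme points: leftmost at 20, rightmost at 70.
Optimal location = (20 + 70)/2 = 45; maximum distance = (70 − 20)/2 = 25.

location 45, max distance 25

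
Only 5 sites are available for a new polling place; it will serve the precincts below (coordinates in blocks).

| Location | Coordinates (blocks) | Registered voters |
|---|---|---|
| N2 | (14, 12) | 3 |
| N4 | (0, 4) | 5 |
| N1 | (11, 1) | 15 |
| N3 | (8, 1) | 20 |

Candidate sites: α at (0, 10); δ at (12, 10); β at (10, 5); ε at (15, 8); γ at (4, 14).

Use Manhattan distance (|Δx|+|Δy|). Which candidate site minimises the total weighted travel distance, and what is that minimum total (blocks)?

β, total 283 blocks

Total weighted distance at each candidate:
  α (0, 10): total = 718
  δ (12, 10): total = 512
  β (10, 5): total = 283
  ε (15, 8): total = 555
  γ (4, 14): total = 746
Minimum is at β with total 283 blocks.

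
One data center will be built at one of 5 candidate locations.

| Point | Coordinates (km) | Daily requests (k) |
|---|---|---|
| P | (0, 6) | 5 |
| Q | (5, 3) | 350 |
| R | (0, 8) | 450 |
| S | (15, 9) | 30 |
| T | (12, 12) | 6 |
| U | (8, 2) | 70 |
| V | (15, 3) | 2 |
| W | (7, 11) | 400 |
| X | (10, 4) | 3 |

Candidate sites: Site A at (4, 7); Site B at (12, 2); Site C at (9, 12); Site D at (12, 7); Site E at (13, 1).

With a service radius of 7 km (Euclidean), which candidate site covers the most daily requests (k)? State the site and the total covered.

Coverage radius r = 7 km; a point is covered iff (Δx)²+(Δy)² ≤ 7² = 49.
  Site A (4, 7): covers {P, Q, R, U, W, X} → 1278
  Site B (12, 2): covers {U, V, X} → 75
  Site C (9, 12): covers {S, T, W} → 436
  Site D (12, 7): covers {S, T, U, V, W, X} → 511
  Site E (13, 1): covers {U, V, X} → 75
Maximum coverage at Site A: 1278 daily requests (k).

Site A, covering 1278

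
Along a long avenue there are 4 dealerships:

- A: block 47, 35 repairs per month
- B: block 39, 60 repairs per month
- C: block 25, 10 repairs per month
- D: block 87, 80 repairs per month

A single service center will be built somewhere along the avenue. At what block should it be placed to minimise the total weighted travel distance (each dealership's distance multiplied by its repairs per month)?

For a sum of weighted absolute distances on a line, the optimum is the weighted median (not the mean). Total weight W = 185; half-weight = 92.5.
Sort by position and accumulate weight:
  block 25 (C, w=10) → cum 10
  block 39 (B, w=60) → cum 70
  block 47 (A, w=35) → cum 105  ≥ 92.5 → median here
  block 87 (D, w=80) → cum 185
Optimal location: block 47.

x = 47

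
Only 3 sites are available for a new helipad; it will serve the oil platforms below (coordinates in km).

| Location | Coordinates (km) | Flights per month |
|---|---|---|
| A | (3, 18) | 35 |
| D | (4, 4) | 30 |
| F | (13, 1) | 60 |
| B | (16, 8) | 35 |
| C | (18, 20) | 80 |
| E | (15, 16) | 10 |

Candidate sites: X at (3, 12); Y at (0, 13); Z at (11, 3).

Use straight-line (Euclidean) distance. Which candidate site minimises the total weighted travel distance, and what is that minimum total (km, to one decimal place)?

Z, total 2831.1 km

Total weighted distance at each candidate:
  X (3, 12): total = 3306.4
  Y (0, 13): total = 3845.8
  Z (11, 3): total = 2831.1
Minimum is at Z with total 2831.1 km.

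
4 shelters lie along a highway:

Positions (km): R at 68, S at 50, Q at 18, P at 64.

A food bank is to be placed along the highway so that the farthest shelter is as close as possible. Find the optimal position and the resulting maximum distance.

location 43, max distance 25

The 1-center on a line is the midpoint of the two extreme points: leftmost at 18, rightmost at 68.
Optimal location = (18 + 68)/2 = 43; maximum distance = (68 − 18)/2 = 25.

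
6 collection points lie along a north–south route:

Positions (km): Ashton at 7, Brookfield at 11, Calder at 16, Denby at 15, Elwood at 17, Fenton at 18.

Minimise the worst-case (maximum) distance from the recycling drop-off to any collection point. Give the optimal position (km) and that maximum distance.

location 12.5, max distance 5.5

The 1-center on a line is the midpoint of the two extreme points: leftmost at 7, rightmost at 18.
Optimal location = (7 + 18)/2 = 12.5; maximum distance = (18 − 7)/2 = 5.5.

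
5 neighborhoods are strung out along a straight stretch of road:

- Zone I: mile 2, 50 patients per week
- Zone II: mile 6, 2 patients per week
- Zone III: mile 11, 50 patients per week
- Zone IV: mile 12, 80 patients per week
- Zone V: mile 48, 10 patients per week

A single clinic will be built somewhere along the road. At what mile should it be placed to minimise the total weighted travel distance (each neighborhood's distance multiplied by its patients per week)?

For a sum of weighted absolute distances on a line, the optimum is the weighted median (not the mean). Total weight W = 192; half-weight = 96.
Sort by position and accumulate weight:
  mile 2 (Zone I, w=50) → cum 50
  mile 6 (Zone II, w=2) → cum 52
  mile 11 (Zone III, w=50) → cum 102  ≥ 96 → median here
  mile 12 (Zone IV, w=80) → cum 182
  mile 48 (Zone V, w=10) → cum 192
Optimal location: mile 11.

x = 11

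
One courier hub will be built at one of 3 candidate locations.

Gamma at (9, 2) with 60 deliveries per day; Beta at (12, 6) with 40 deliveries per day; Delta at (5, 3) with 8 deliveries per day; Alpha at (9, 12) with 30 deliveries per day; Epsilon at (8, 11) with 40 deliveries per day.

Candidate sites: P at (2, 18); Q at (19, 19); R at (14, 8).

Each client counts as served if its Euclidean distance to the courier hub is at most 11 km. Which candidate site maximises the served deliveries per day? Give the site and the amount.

Coverage radius r = 11 km; a point is covered iff (Δx)²+(Δy)² ≤ 11² = 121.
  P (2, 18): covers {Alpha, Epsilon} → 70
  Q (19, 19): covers {none} → 0
  R (14, 8): covers {Gamma, Beta, Delta, Alpha, Epsilon} → 178
Maximum coverage at R: 178 deliveries per day.

R, covering 178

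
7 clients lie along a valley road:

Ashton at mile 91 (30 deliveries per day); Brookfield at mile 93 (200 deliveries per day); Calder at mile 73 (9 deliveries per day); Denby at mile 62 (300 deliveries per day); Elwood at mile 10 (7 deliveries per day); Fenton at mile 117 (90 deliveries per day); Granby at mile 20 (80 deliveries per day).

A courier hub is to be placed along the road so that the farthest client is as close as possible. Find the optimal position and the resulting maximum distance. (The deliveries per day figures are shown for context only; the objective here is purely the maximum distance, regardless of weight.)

location 63.5, max distance 53.5

The 1-center on a line is the midpoint of the two extreme points: leftmost at 10, rightmost at 117.
Optimal location = (10 + 117)/2 = 63.5; maximum distance = (117 − 10)/2 = 53.5.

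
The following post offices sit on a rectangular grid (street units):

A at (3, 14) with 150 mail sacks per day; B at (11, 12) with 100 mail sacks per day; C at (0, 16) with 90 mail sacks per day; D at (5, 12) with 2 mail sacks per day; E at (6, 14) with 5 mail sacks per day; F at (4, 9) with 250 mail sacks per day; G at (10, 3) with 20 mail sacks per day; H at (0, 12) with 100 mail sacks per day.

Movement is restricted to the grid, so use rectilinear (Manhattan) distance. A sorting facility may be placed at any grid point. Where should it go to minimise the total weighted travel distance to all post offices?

Manhattan distance separates: Σwᵢ(|x−xᵢ|+|y−yᵢ|) = Σwᵢ|x−xᵢ| + Σwᵢ|y−yᵢ|, so x and y are optimised independently as 1-D weighted medians.
Total weight W = 717; half = 358.5.
x-coordinate, sorted with cumulative weight:
  x=0 (C, w=90) cum 90
  x=0 (H, w=100) cum 190
  x=3 (A, w=150) cum 340
  x=4 (F, w=250) cum 590  ← median
  x=5 (D, w=2) cum 592
  x=6 (E, w=5) cum 597
  x=10 (G, w=20) cum 617
  x=11 (B, w=100) cum 717
⇒ x* = 4
y-coordinate, sorted with cumulative weight:
  y=3 (G, w=20) cum 20
  y=9 (F, w=250) cum 270
  y=12 (B, w=100) cum 370  ← median
  y=12 (D, w=2) cum 372
  y=12 (H, w=100) cum 472
  y=14 (A, w=150) cum 622
  y=14 (E, w=5) cum 627
  y=16 (C, w=90) cum 717
⇒ y* = 12

(4, 12)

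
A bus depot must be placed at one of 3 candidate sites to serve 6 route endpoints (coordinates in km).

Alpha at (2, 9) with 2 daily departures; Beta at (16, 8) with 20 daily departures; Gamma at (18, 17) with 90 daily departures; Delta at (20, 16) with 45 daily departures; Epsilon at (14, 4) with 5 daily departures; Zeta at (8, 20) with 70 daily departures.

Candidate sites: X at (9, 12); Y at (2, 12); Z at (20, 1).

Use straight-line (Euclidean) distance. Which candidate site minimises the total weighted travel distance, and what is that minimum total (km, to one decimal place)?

X, total 2241.3 km

Total weighted distance at each candidate:
  X (9, 12): total = 2241.3
  Y (2, 12): total = 3407.7
  Z (20, 1): total = 3933.4
Minimum is at X with total 2241.3 km.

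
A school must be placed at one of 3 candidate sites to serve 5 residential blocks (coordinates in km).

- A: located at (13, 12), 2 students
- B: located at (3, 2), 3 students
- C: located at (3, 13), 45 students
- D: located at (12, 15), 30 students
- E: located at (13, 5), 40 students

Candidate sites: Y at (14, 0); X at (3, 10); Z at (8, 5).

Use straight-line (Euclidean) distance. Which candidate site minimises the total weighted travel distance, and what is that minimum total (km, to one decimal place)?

Total weighted distance at each candidate:
  Y (14, 0): total = 1481.9
  X (3, 10): total = 935.5
  Z (8, 5): total = 982.3
Minimum is at X with total 935.5 km.

X, total 935.5 km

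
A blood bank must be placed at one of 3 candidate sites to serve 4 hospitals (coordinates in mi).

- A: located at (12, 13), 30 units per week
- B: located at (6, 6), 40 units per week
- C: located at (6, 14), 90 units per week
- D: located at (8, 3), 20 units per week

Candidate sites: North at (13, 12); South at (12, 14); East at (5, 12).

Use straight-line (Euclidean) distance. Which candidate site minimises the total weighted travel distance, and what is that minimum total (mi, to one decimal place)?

East, total 846.4 mi

Total weighted distance at each candidate:
  North (13, 12): total = 1272.3
  South (12, 14): total = 1204.1
  East (5, 12): total = 846.4
Minimum is at East with total 846.4 mi.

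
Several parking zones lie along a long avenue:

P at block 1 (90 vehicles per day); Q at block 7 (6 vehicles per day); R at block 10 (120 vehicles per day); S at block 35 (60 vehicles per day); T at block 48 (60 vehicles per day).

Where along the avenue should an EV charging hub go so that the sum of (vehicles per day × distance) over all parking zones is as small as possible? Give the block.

x = 10

For a sum of weighted absolute distances on a line, the optimum is the weighted median (not the mean). Total weight W = 336; half-weight = 168.
Sort by position and accumulate weight:
  block 1 (P, w=90) → cum 90
  block 7 (Q, w=6) → cum 96
  block 10 (R, w=120) → cum 216  ≥ 168 → median here
  block 35 (S, w=60) → cum 276
  block 48 (T, w=60) → cum 336
Optimal location: block 10.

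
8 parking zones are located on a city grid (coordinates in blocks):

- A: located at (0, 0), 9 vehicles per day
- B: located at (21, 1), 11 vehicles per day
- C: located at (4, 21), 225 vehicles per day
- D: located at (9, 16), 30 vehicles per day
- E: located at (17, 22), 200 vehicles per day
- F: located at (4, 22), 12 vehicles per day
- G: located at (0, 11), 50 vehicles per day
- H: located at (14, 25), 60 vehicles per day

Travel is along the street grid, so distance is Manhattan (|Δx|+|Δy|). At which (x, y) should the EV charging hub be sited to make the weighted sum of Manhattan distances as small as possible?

(9, 21)

Manhattan distance separates: Σwᵢ(|x−xᵢ|+|y−yᵢ|) = Σwᵢ|x−xᵢ| + Σwᵢ|y−yᵢ|, so x and y are optimised independently as 1-D weighted medians.
Total weight W = 597; half = 298.5.
x-coordinate, sorted with cumulative weight:
  x=0 (A, w=9) cum 9
  x=0 (G, w=50) cum 59
  x=4 (C, w=225) cum 284
  x=4 (F, w=12) cum 296
  x=9 (D, w=30) cum 326  ← median
  x=14 (H, w=60) cum 386
  x=17 (E, w=200) cum 586
  x=21 (B, w=11) cum 597
⇒ x* = 9
y-coordinate, sorted with cumulative weight:
  y=0 (A, w=9) cum 9
  y=1 (B, w=11) cum 20
  y=11 (G, w=50) cum 70
  y=16 (D, w=30) cum 100
  y=21 (C, w=225) cum 325  ← median
  y=22 (E, w=200) cum 525
  y=22 (F, w=12) cum 537
  y=25 (H, w=60) cum 597
⇒ y* = 21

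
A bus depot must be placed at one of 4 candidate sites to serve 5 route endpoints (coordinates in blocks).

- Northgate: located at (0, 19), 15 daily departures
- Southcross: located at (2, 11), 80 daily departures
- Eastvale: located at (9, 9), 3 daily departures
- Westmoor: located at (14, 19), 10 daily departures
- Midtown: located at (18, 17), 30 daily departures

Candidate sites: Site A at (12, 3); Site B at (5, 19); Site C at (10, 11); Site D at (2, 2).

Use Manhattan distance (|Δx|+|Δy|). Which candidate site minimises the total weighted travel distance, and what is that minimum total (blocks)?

Total weighted distance at each candidate:
  Site A (12, 3): total = 2667
  Site B (5, 19): total = 1537
  Site C (10, 11): total = 1459
  Site D (2, 2): total = 2267
Minimum is at Site C with total 1459 blocks.

Site C, total 1459 blocks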